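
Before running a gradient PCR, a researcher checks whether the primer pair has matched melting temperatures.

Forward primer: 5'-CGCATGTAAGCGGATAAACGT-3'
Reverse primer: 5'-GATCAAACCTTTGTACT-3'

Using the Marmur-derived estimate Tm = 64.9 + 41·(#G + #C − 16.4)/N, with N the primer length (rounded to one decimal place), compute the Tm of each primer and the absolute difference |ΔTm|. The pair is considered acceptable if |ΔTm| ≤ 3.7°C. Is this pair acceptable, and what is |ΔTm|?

|ΔTm| = 12.6°C; the pair is not acceptable.

Forward: G+C = 10, N = 21 → Tm = 64.9 + 41·(10 − 16.4)/21 = 52.4°C.
Reverse: G+C = 6, N = 17 → Tm = 64.9 + 41·(6 − 16.4)/17 = 39.8°C.
|ΔTm| = |52.4 − 39.8| = 12.6°C, > 3.7°C.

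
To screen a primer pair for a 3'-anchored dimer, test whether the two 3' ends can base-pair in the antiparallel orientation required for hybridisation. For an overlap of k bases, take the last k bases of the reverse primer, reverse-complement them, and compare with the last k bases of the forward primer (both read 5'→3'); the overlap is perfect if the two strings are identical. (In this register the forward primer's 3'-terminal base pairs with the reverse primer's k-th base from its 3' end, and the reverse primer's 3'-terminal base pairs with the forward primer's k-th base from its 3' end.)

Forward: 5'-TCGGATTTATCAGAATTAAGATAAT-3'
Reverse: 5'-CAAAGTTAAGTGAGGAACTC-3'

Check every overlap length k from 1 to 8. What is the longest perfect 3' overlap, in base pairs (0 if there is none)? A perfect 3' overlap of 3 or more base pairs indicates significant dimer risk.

Longest perfect overlap: 0 complementary base pairs; below the dimer-risk threshold (threshold 3).

Last 8 bases (5'→3') — forward …AAGATAAT, reverse …AGGAACTC.
Reverse complement of the reverse primer's last 8 bases: GAGTTCCT; its first k bases are the reverse complement of the reverse primer's last k bases, so a perfect k-base overlap needs the forward primer's last k bases to equal them.
Comparing (forward last k vs required): k=1: T vs G ✗; k=2: AT vs GA ✗; k=3: AAT vs GAG ✗; k=4: TAAT vs GAGT ✗; k=5: ATAAT vs GAGTT ✗; k=6: GATAAT vs GAGTTC ✗; k=7: AGATAAT vs GAGTTCC ✗; k=8: AAGATAAT vs GAGTTCCT ✗.
No overlap length from 1 to 8 is perfect, so the longest perfect 3' overlap is 0.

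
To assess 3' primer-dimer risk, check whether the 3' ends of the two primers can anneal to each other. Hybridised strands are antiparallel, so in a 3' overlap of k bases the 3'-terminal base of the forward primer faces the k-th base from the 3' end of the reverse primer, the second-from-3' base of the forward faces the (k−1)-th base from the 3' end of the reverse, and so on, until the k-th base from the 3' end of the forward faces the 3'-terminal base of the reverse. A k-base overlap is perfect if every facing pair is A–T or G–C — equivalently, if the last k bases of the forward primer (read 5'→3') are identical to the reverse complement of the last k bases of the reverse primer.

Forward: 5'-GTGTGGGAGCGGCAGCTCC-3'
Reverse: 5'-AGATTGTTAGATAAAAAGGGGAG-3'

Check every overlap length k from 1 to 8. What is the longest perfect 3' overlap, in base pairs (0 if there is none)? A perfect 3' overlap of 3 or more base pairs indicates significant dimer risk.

Longest perfect overlap: 4 complementary base pairs; significant dimer risk (threshold 3).

Last 8 bases (5'→3') — forward …GCAGCTCC, reverse …AAGGGGAG.
Reverse complement of the reverse primer's last 8 bases: CTCCCCTT; its first k bases are the reverse complement of the reverse primer's last k bases, so a perfect k-base overlap needs the forward primer's last k bases to equal them.
Comparing (forward last k vs required): k=1: C vs C ✓; k=2: CC vs CT ✗; k=3: TCC vs CTC ✗; k=4: CTCC vs CTCC ✓; k=5: GCTCC vs CTCCC ✗; k=6: AGCTCC vs CTCCCC ✗; k=7: CAGCTCC vs CTCCCCT ✗; k=8: GCAGCTCC vs CTCCCCTT ✗.
Perfect overlaps at k = 1, 4; the largest is 4.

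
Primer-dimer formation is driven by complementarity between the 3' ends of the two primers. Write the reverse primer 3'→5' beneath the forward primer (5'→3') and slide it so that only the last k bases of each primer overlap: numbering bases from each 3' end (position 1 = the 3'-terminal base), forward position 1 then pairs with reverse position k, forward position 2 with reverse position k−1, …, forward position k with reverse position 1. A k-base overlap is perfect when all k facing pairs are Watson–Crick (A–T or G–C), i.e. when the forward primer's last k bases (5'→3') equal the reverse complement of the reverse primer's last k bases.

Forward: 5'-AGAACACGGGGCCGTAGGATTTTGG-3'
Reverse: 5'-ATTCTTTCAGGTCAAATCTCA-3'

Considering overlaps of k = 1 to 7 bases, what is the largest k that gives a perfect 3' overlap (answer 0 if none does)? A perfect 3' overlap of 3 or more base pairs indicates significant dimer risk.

Longest perfect overlap: 0 complementary base pairs; below the dimer-risk threshold (threshold 3).

Last 7 bases (5'→3') — forward …ATTTTGG, reverse …AATCTCA.
Reverse complement of the reverse primer's last 7 bases: TGAGATT; its first k bases are the reverse complement of the reverse primer's last k bases, so a perfect k-base overlap needs the forward primer's last k bases to equal them.
Comparing (forward last k vs required): k=1: G vs T ✗; k=2: GG vs TG ✗; k=3: TGG vs TGA ✗; k=4: TTGG vs TGAG ✗; k=5: TTTGG vs TGAGA ✗; k=6: TTTTGG vs TGAGAT ✗; k=7: ATTTTGG vs TGAGATT ✗.
No overlap length from 1 to 7 is perfect, so the longest perfect 3' overlap is 0.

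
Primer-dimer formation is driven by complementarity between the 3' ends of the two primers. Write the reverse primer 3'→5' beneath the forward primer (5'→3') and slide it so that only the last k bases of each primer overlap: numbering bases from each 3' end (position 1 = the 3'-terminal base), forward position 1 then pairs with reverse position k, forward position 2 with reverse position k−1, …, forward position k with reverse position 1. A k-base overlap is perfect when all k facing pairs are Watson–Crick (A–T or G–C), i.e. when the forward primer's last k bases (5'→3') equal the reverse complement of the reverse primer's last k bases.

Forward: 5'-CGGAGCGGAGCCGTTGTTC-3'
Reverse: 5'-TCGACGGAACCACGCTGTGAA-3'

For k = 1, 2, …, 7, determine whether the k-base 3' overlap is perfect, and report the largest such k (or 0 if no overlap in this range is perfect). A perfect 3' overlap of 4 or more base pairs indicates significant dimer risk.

Last 7 bases (5'→3') — forward …GTTGTTC, reverse …CTGTGAA.
Reverse complement of the reverse primer's last 7 bases: TTCACAG; its first k bases are the reverse complement of the reverse primer's last k bases, so a perfect k-base overlap needs the forward primer's last k bases to equal them.
Comparing (forward last k vs required): k=1: C vs T ✗; k=2: TC vs TT ✗; k=3: TTC vs TTC ✓; k=4: GTTC vs TTCA ✗; k=5: TGTTC vs TTCAC ✗; k=6: TTGTTC vs TTCACA ✗; k=7: GTTGTTC vs TTCACAG ✗.
Only k = 3 is perfect, so the longest perfect 3' overlap is 3.

Longest perfect overlap: 3 complementary base pairs; below the dimer-risk threshold (threshold 4).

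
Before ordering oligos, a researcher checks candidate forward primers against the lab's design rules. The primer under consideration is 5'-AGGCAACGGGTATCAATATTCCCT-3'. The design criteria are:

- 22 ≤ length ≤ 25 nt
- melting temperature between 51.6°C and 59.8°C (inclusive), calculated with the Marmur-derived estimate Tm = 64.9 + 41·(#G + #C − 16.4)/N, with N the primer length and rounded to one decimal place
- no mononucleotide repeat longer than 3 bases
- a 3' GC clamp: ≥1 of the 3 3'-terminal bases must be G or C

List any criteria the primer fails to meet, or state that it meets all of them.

Base counts: A=7, T=6, G=5, C=6 (length 24).
length: length 24 ✓
Tm: Tm = 64.9 + 41·(11 − 16.4)/24 = 55.7°C ✓
homopolymer run: longest run = 3 ✓
GC clamp: 3' end CCT has 2 G/C ✓

Meets all criteria.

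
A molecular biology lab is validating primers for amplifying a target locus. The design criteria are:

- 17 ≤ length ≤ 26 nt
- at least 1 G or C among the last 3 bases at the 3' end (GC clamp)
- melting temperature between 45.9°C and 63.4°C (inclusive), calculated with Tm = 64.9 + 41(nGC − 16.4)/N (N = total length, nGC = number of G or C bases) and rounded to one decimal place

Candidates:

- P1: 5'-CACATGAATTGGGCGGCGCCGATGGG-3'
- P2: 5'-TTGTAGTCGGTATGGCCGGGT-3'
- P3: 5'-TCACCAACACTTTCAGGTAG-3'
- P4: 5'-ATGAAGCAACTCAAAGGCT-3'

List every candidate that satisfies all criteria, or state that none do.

P1 (26 nt, A=5 T=4 G=11 C=6): length 26 ✓; 3' end GGG has 3 G/C ✓; Tm = 64.9 + 41·(17 − 16.4)/26 = 65.8°C, outside 45.9–63.4°C ✗ — fails.
P2 (21 nt, A=2 T=7 G=9 C=3): length 21 ✓; 3' end GGT has 2 G/C ✓; Tm = 64.9 + 41·(12 − 16.4)/21 = 56.3°C ✓ — passes.
P3 (20 nt, A=6 T=5 G=3 C=6): length 20 ✓; 3' end TAG has 1 G/C ✓; Tm = 64.9 + 41·(9 − 16.4)/20 = 49.7°C ✓ — passes.
P4 (19 nt, A=8 T=3 G=4 C=4): length 19 ✓; 3' end GCT has 2 G/C ✓; Tm = 64.9 + 41·(8 − 16.4)/19 = 46.8°C ✓ — passes.

P2, P3 and P4.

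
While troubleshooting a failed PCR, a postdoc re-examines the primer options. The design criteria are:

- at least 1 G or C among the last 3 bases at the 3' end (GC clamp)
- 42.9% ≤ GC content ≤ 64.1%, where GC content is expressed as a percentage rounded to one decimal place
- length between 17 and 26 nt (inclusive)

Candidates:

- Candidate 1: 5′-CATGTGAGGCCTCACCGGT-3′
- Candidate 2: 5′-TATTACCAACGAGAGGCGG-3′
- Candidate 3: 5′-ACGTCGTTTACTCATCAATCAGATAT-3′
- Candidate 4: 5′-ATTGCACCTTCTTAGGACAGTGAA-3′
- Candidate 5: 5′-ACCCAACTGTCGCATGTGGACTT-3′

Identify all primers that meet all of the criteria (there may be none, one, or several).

Candidate 1 (19 nt, A=3 T=4 G=6 C=6): 3' end GGT has 2 G/C ✓; GC 12/19 = 63.2% ✓; length 19 ✓ — passes.
Candidate 2 (19 nt, A=6 T=3 G=6 C=4): 3' end CGG has 3 G/C ✓; GC 10/19 = 52.6% ✓; length 19 ✓ — passes.
Candidate 3 (26 nt, A=8 T=9 G=3 C=6): 3' end TAT has 0 G/C, need ≥1 ✗; GC 9/26 = 34.6%, outside 42.9–64.1% ✗; length 26 ✓ — fails.
Candidate 4 (24 nt, A=7 T=7 G=5 C=5): 3' end GAA has 1 G/C ✓; GC 10/24 = 41.7%, outside 42.9–64.1% ✗; length 24 ✓ — fails.
Candidate 5 (23 nt, A=5 T=6 G=5 C=7): 3' end CTT has 1 G/C ✓; GC 12/23 = 52.2% ✓; length 23 ✓ — passes.

Candidate 1, Candidate 2 and Candidate 5.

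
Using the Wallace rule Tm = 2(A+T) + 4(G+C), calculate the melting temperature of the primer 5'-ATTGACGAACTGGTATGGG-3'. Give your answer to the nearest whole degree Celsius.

Base counts: A=5, T=5, G=7, C=2 (length 19).
Tm = 2·(5+5) + 4·(7+2) = 2·10 + 4·9 = 20 + 36 = 56°C.

56°C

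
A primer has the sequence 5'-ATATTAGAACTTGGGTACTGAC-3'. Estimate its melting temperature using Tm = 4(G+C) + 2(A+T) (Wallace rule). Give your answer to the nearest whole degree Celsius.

Base counts: A=7, T=7, G=5, C=3 (length 22).
Tm = 2·(7+7) + 4·(5+3) = 2·14 + 4·8 = 28 + 32 = 60°C.

60°C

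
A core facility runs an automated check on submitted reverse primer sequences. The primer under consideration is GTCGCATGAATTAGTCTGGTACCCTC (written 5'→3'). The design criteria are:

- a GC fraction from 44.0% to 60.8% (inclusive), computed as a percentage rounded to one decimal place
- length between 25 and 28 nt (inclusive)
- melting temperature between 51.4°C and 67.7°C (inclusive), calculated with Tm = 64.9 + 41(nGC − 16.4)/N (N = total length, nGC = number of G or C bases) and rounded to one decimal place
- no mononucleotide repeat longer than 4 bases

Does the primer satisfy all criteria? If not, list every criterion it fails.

Meets all criteria.

Base counts: A=5, T=8, G=6, C=7 (length 26).
GC content: GC 13/26 = 50.0% ✓
length: length 26 ✓
Tm: Tm = 64.9 + 41·(13 − 16.4)/26 = 59.5°C ✓
homopolymer run: longest run = 3 ✓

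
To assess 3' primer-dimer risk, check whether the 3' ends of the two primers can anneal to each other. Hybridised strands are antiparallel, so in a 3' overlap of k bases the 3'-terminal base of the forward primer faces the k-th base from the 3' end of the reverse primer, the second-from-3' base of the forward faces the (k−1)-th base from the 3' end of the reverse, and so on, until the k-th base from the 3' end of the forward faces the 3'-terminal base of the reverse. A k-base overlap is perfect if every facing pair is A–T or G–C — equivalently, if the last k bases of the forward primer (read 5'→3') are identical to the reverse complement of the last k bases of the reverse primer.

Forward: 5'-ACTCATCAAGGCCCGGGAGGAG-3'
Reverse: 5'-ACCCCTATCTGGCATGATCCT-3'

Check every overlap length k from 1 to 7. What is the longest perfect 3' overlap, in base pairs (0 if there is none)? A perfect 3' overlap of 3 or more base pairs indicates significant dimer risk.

Last 7 bases (5'→3') — forward …GGAGGAG, reverse …TGATCCT.
Reverse complement of the reverse primer's last 7 bases: AGGATCA; its first k bases are the reverse complement of the reverse primer's last k bases, so a perfect k-base overlap needs the forward primer's last k bases to equal them.
Comparing (forward last k vs required): k=1: G vs A ✗; k=2: AG vs AG ✓; k=3: GAG vs AGG ✗; k=4: GGAG vs AGGA ✗; k=5: AGGAG vs AGGAT ✗; k=6: GAGGAG vs AGGATC ✗; k=7: GGAGGAG vs AGGATCA ✗.
Only k = 2 is perfect, so the longest perfect 3' overlap is 2.

Longest perfect overlap: 2 complementary base pairs; below the dimer-risk threshold (threshold 3).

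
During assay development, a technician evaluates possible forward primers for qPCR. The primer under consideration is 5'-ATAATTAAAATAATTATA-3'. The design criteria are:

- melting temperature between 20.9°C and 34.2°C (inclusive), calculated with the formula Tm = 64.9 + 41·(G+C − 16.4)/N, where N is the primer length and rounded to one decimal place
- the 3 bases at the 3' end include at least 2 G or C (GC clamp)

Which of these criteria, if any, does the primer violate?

Fails: GC clamp.

Base counts: A=11, T=7, G=0, C=0 (length 18).
Tm: Tm = 64.9 + 41·(0 − 16.4)/18 = 27.5°C ✓
GC clamp: 3' end ATA has 0 G/C, need ≥2 ✗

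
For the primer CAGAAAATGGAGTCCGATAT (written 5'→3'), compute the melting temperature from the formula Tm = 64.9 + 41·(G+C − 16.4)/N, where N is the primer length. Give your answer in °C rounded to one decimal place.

Base counts: A=8, T=4, G=5, C=3; G+C = 8, N = 20.
Tm = 64.9 + 41·(8 − 16.4)/20 = 64.9 + -344.40/20 = 47.7°C.

47.7°C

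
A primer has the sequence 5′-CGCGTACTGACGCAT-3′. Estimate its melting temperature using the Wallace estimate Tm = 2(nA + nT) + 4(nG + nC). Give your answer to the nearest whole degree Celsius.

48°C

Base counts: A=3, T=3, G=4, C=5 (length 15).
Tm = 2·(3+3) + 4·(4+5) = 2·6 + 4·9 = 12 + 36 = 48°C.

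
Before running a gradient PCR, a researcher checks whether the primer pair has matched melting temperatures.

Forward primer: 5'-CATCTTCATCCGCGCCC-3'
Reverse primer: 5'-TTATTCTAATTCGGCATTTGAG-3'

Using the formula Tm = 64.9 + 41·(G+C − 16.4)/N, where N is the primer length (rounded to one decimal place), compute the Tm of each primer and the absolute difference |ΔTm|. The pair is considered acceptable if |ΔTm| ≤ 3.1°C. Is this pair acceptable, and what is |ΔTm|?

|ΔTm| = 4.5°C; the pair is not acceptable.

Forward: G+C = 11, N = 17 → Tm = 64.9 + 41·(11 − 16.4)/17 = 51.9°C.
Reverse: G+C = 7, N = 22 → Tm = 64.9 + 41·(7 − 16.4)/22 = 47.4°C.
|ΔTm| = |51.9 − 47.4| = 4.5°C, > 3.1°C.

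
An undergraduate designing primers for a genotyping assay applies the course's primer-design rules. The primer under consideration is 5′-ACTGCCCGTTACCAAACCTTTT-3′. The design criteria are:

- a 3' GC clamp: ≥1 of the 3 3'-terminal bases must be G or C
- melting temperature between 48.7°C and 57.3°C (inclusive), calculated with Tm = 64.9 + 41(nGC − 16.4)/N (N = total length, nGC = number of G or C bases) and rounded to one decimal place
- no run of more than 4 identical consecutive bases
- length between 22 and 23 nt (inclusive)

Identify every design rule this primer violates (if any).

Base counts: A=5, T=7, G=2, C=8 (length 22).
GC clamp: 3' end TTT has 0 G/C, need ≥1 ✗
Tm: Tm = 64.9 + 41·(10 − 16.4)/22 = 53.0°C ✓
homopolymer run: longest run = 4 ✓
length: length 22 ✓

Fails: GC clamp.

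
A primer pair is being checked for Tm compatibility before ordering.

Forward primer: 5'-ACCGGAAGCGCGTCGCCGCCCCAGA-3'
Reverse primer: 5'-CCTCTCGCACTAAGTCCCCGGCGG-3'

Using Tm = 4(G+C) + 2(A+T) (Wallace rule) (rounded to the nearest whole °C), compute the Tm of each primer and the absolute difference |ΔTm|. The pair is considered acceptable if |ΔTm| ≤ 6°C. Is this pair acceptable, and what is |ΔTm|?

Forward: A=5 T=1 G=8 C=11 → Tm = 2·6 + 4·19 = 88°C.
Reverse: A=3 T=4 G=6 C=11 → Tm = 2·7 + 4·17 = 82°C.
|ΔTm| = |88 − 82| = 6°C, ≤ 6°C.

|ΔTm| = 6°C; the pair is acceptable.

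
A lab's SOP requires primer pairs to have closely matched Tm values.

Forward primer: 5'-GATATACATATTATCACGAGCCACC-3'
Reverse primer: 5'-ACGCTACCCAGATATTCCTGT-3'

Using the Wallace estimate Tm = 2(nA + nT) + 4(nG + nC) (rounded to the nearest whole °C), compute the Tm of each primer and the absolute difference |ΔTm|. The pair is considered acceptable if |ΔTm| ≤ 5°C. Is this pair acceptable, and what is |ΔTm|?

Forward: A=9 T=6 G=3 C=7 → Tm = 2·15 + 4·10 = 70°C.
Reverse: A=5 T=6 G=3 C=7 → Tm = 2·11 + 4·10 = 62°C.
|ΔTm| = |70 − 62| = 8°C, > 5°C.

|ΔTm| = 8°C; the pair is not acceptable.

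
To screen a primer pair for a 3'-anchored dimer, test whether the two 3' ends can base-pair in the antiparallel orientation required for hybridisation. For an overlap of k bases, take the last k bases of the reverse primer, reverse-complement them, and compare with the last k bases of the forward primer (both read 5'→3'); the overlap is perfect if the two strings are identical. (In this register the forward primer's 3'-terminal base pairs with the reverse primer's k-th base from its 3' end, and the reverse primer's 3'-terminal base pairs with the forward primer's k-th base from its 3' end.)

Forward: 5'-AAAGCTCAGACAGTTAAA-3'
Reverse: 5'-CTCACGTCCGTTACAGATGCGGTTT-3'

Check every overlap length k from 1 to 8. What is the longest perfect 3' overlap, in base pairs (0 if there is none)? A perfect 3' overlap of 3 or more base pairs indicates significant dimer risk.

Longest perfect overlap: 3 complementary base pairs; significant dimer risk (threshold 3).

Last 8 bases (5'→3') — forward …CAGTTAAA, reverse …TGCGGTTT.
Reverse complement of the reverse primer's last 8 bases: AAACCGCA; its first k bases are the reverse complement of the reverse primer's last k bases, so a perfect k-base overlap needs the forward primer's last k bases to equal them.
Comparing (forward last k vs required): k=1: A vs A ✓; k=2: AA vs AA ✓; k=3: AAA vs AAA ✓; k=4: TAAA vs AAAC ✗; k=5: TTAAA vs AAACC ✗; k=6: GTTAAA vs AAACCG ✗; k=7: AGTTAAA vs AAACCGC ✗; k=8: CAGTTAAA vs AAACCGCA ✗.
Perfect overlaps at k = 1, 2, 3; the largest is 3.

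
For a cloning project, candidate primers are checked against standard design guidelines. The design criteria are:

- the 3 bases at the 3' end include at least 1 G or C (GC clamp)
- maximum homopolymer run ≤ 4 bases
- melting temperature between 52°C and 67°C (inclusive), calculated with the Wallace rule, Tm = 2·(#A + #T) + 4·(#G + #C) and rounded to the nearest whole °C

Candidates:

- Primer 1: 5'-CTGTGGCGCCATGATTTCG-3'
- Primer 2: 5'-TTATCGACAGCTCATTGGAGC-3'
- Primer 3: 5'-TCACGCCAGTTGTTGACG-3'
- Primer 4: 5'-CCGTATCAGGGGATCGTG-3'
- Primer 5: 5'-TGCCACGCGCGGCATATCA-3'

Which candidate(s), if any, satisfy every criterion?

Primer 1 (19 nt, A=2 T=6 G=6 C=5): 3' end TCG has 2 G/C ✓; longest run = 3 ✓; Tm = 2·8 + 4·11 = 60°C ✓ — passes.
Primer 2 (21 nt, A=5 T=6 G=5 C=5): 3' end AGC has 2 G/C ✓; longest run = 2 ✓; Tm = 2·11 + 4·10 = 62°C ✓ — passes.
Primer 3 (18 nt, A=3 T=5 G=5 C=5): 3' end ACG has 2 G/C ✓; longest run = 2 ✓; Tm = 2·8 + 4·10 = 56°C ✓ — passes.
Primer 4 (18 nt, A=3 T=4 G=7 C=4): 3' end GTG has 2 G/C ✓; longest run = 4 ✓; Tm = 2·7 + 4·11 = 58°C ✓ — passes.
Primer 5 (19 nt, A=4 T=3 G=5 C=7): 3' end TCA has 1 G/C ✓; longest run = 2 ✓; Tm = 2·7 + 4·12 = 62°C ✓ — passes.

Primer 1, Primer 2, Primer 3, Primer 4 and Primer 5.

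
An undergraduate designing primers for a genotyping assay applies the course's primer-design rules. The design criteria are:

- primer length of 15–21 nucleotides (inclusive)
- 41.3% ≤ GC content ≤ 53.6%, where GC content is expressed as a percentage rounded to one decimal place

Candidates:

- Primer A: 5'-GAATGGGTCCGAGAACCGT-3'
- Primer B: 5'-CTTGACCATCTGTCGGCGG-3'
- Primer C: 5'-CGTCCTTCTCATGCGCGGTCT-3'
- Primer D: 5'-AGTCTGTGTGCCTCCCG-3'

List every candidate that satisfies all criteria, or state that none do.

None of the candidates satisfy all criteria.

Primer A (19 nt, A=5 T=3 G=7 C=4): length 19 ✓; GC 11/19 = 57.9%, outside 41.3–53.6% ✗ — fails.
Primer B (19 nt, A=2 T=5 G=6 C=6): length 19 ✓; GC 12/19 = 63.2%, outside 41.3–53.6% ✗ — fails.
Primer C (21 nt, A=1 T=7 G=5 C=8): length 21 ✓; GC 13/21 = 61.9%, outside 41.3–53.6% ✗ — fails.
Primer D (17 nt, A=1 T=5 G=5 C=6): length 17 ✓; GC 11/17 = 64.7%, outside 41.3–53.6% ✗ — fails.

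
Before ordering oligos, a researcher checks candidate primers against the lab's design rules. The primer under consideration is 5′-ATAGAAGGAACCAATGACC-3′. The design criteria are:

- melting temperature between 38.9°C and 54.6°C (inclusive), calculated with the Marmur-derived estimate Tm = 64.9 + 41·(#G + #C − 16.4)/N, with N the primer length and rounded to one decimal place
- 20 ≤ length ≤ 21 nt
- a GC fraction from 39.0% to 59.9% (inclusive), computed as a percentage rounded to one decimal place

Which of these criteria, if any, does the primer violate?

Fails: length.

Base counts: A=9, T=2, G=4, C=4 (length 19).
Tm: Tm = 64.9 + 41·(8 − 16.4)/19 = 46.8°C ✓
length: length 19, outside 20–21 ✗
GC content: GC 8/19 = 42.1% ✓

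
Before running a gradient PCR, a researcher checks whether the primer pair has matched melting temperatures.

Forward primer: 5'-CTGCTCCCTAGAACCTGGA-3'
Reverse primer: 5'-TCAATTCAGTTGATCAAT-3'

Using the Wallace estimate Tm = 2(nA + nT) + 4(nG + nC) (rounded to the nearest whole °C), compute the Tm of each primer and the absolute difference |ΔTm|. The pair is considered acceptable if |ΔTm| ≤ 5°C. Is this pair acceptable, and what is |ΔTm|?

|ΔTm| = 14°C; the pair is not acceptable.

Forward: A=4 T=4 G=4 C=7 → Tm = 2·8 + 4·11 = 60°C.
Reverse: A=6 T=7 G=2 C=3 → Tm = 2·13 + 4·5 = 46°C.
|ΔTm| = |60 − 46| = 14°C, > 5°C.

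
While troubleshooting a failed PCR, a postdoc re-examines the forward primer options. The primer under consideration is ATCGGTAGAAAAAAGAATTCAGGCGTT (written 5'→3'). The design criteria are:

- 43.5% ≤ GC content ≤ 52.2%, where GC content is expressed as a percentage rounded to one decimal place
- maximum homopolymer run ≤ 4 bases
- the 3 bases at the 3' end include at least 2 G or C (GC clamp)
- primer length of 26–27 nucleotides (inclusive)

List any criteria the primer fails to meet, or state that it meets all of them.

Base counts: A=11, T=6, G=7, C=3 (length 27).
GC content: GC 10/27 = 37.0%, outside 43.5–52.2% ✗
homopolymer run: longest run = 6, exceeds 4 ✗
GC clamp: 3' end GTT has 1 G/C, need ≥2 ✗
length: length 27 ✓

Fails: GC content, homopolymer run, GC clamp.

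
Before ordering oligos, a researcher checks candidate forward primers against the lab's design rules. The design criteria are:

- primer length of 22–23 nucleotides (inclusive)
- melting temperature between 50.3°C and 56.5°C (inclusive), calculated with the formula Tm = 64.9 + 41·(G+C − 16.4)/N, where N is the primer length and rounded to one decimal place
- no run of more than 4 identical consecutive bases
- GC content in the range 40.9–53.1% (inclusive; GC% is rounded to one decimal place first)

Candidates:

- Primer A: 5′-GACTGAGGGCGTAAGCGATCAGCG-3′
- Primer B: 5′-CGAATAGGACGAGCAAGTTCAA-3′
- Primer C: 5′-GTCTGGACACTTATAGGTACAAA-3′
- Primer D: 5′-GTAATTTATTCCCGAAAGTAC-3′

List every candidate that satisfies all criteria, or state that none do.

Primer B only.

Primer A (24 nt, A=6 T=3 G=10 C=5): length 24, outside 22–23 ✗; Tm = 64.9 + 41·(15 − 16.4)/24 = 62.5°C, outside 50.3–56.5°C ✗; longest run = 3 ✓; GC 15/24 = 62.5%, outside 40.9–53.1% ✗ — fails.
Primer B (22 nt, A=9 T=3 G=6 C=4): length 22 ✓; Tm = 64.9 + 41·(10 − 16.4)/22 = 53.0°C ✓; longest run = 2 ✓; GC 10/22 = 45.5% ✓ — passes.
Primer C (23 nt, A=8 T=6 G=5 C=4): length 23 ✓; Tm = 64.9 + 41·(9 − 16.4)/23 = 51.7°C ✓; longest run = 3 ✓; GC 9/23 = 39.1%, outside 40.9–53.1% ✗ — fails.
Primer D (21 nt, A=7 T=7 G=3 C=4): length 21, outside 22–23 ✗; Tm = 64.9 + 41·(7 − 16.4)/21 = 46.5°C, outside 50.3–56.5°C ✗; longest run = 3 ✓; GC 7/21 = 33.3%, outside 40.9–53.1% ✗ — fails.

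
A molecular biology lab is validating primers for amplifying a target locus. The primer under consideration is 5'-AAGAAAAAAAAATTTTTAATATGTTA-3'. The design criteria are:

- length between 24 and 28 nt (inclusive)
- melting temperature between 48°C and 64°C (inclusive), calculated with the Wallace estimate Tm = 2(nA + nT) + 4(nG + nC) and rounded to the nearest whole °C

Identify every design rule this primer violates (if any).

Meets all criteria.

Base counts: A=15, T=9, G=2, C=0 (length 26).
length: length 26 ✓
Tm: Tm = 2·24 + 4·2 = 56°C ✓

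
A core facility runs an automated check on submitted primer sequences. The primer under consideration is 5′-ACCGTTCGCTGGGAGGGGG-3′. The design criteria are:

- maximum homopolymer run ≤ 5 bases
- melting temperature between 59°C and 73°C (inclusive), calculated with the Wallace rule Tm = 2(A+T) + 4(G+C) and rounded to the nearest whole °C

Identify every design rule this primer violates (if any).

Base counts: A=2, T=3, G=10, C=4 (length 19).
homopolymer run: longest run = 5 ✓
Tm: Tm = 2·5 + 4·14 = 66°C ✓

Meets all criteria.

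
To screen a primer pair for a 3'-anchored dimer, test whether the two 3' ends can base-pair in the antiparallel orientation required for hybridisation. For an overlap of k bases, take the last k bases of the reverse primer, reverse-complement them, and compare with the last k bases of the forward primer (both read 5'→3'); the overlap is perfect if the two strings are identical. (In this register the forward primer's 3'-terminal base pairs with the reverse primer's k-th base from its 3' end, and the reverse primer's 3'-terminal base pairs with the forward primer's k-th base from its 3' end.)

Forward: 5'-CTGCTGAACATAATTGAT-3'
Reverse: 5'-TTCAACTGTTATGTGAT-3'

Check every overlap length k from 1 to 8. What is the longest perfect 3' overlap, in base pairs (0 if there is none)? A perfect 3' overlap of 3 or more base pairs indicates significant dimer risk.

Last 8 bases (5'→3') — forward …TAATTGAT, reverse …TATGTGAT.
Reverse complement of the reverse primer's last 8 bases: ATCACATA; its first k bases are the reverse complement of the reverse primer's last k bases, so a perfect k-base overlap needs the forward primer's last k bases to equal them.
Comparing (forward last k vs required): k=1: T vs A ✗; k=2: AT vs AT ✓; k=3: GAT vs ATC ✗; k=4: TGAT vs ATCA ✗; k=5: TTGAT vs ATCAC ✗; k=6: ATTGAT vs ATCACA ✗; k=7: AATTGAT vs ATCACAT ✗; k=8: TAATTGAT vs ATCACATA ✗.
Only k = 2 is perfect, so the longest perfect 3' overlap is 2.

Longest perfect overlap: 2 complementary base pairs; below the dimer-risk threshold (threshold 3).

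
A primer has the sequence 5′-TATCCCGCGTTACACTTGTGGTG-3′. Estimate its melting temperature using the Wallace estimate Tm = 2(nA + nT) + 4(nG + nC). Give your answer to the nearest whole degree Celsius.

70°C

Base counts: A=3, T=8, G=6, C=6 (length 23).
Tm = 2·(3+8) + 4·(6+6) = 2·11 + 4·12 = 22 + 48 = 70°C.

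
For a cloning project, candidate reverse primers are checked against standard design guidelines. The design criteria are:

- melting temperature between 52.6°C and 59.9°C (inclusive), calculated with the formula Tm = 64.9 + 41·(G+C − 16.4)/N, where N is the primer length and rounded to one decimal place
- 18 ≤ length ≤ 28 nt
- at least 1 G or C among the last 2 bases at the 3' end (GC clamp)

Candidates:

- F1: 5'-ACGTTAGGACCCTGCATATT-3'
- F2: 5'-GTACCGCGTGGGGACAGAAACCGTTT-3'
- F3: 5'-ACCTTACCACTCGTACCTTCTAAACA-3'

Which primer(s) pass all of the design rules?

F3 only.

F1 (20 nt, A=5 T=6 G=4 C=5): Tm = 64.9 + 41·(9 − 16.4)/20 = 49.7°C, outside 52.6–59.9°C ✗; length 20 ✓; 3' end TT has 0 G/C, need ≥1 ✗ — fails.
F2 (26 nt, A=6 T=5 G=9 C=6): Tm = 64.9 + 41·(15 − 16.4)/26 = 62.7°C, outside 52.6–59.9°C ✗; length 26 ✓; 3' end TT has 0 G/C, need ≥1 ✗ — fails.
F3 (26 nt, A=8 T=7 G=1 C=10): Tm = 64.9 + 41·(11 − 16.4)/26 = 56.4°C ✓; length 26 ✓; 3' end CA has 1 G/C ✓ — passes.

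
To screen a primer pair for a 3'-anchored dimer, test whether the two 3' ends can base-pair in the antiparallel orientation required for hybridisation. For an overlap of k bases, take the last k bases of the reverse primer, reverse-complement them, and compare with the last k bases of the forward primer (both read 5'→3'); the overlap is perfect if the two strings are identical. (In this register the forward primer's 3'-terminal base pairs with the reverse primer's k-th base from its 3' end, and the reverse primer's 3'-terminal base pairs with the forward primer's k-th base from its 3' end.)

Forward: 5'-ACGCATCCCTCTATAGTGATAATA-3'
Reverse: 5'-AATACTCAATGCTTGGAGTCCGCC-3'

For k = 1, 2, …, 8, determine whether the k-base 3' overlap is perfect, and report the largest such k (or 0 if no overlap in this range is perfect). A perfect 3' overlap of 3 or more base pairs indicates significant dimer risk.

Longest perfect overlap: 0 complementary base pairs; below the dimer-risk threshold (threshold 3).

Last 8 bases (5'→3') — forward …TGATAATA, reverse …AGTCCGCC.
Reverse complement of the reverse primer's last 8 bases: GGCGGACT; its first k bases are the reverse complement of the reverse primer's last k bases, so a perfect k-base overlap needs the forward primer's last k bases to equal them.
Comparing (forward last k vs required): k=1: A vs G ✗; k=2: TA vs GG ✗; k=3: ATA vs GGC ✗; k=4: AATA vs GGCG ✗; k=5: TAATA vs GGCGG ✗; k=6: ATAATA vs GGCGGA ✗; k=7: GATAATA vs GGCGGAC ✗; k=8: TGATAATA vs GGCGGACT ✗.
No overlap length from 1 to 8 is perfect, so the longest perfect 3' overlap is 0.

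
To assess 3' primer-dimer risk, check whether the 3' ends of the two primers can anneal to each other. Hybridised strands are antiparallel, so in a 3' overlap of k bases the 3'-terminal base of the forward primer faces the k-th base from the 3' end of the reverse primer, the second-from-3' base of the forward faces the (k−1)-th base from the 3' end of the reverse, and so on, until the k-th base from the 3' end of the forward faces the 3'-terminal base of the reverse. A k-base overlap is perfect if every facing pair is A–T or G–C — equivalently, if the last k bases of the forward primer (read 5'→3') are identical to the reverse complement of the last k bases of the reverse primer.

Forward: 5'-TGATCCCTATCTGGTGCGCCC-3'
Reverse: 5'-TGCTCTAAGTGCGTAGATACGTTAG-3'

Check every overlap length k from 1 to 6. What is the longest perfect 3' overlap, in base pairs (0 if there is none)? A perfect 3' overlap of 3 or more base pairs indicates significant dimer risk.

Longest perfect overlap: 1 complementary base pair; below the dimer-risk threshold (threshold 3).

Last 6 bases (5'→3') — forward …GCGCCC, reverse …CGTTAG.
Reverse complement of the reverse primer's last 6 bases: CTAACG; its first k bases are the reverse complement of the reverse primer's last k bases, so a perfect k-base overlap needs the forward primer's last k bases to equal them.
Comparing (forward last k vs required): k=1: C vs C ✓; k=2: CC vs CT ✗; k=3: CCC vs CTA ✗; k=4: GCCC vs CTAA ✗; k=5: CGCCC vs CTAAC ✗; k=6: GCGCCC vs CTAACG ✗.
Only k = 1 is perfect, so the longest perfect 3' overlap is 1.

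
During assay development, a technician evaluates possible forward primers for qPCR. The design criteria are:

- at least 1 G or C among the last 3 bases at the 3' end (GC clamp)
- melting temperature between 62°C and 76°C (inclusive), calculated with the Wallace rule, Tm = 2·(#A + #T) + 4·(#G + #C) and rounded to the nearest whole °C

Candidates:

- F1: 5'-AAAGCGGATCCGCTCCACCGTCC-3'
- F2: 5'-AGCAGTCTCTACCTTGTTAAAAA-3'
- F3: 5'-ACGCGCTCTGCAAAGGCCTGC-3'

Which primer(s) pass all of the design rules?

F1 and F3.

F1 (23 nt, A=5 T=3 G=5 C=10): 3' end TCC has 2 G/C ✓; Tm = 2·8 + 4·15 = 76°C ✓ — passes.
F2 (23 nt, A=8 T=7 G=3 C=5): 3' end AAA has 0 G/C, need ≥1 ✗; Tm = 2·15 + 4·8 = 62°C ✓ — fails.
F3 (21 nt, A=4 T=3 G=6 C=8): 3' end TGC has 2 G/C ✓; Tm = 2·7 + 4·14 = 70°C ✓ — passes.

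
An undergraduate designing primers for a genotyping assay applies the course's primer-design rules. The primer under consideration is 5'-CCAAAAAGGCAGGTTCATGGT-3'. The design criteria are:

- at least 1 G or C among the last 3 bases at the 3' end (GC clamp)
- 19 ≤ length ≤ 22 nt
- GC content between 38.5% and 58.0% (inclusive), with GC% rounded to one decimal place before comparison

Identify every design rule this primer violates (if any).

Meets all criteria.

Base counts: A=7, T=4, G=6, C=4 (length 21).
GC clamp: 3' end GGT has 2 G/C ✓
length: length 21 ✓
GC content: GC 10/21 = 47.6% ✓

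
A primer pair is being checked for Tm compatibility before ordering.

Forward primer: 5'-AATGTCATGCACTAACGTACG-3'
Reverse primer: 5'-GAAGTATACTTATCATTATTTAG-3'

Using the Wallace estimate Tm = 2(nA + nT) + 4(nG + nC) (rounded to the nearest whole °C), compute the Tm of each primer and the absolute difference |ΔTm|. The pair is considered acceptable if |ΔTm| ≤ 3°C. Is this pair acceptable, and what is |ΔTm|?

|ΔTm| = 4°C; the pair is not acceptable.

Forward: A=7 T=5 G=4 C=5 → Tm = 2·12 + 4·9 = 60°C.
Reverse: A=8 T=10 G=3 C=2 → Tm = 2·18 + 4·5 = 56°C.
|ΔTm| = |60 − 56| = 4°C, > 3°C.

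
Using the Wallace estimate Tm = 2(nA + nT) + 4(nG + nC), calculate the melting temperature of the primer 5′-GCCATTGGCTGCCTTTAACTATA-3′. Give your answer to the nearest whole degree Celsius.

66°C

Base counts: A=5, T=8, G=4, C=6 (length 23).
Tm = 2·(5+8) + 4·(4+6) = 2·13 + 4·10 = 26 + 40 = 66°C.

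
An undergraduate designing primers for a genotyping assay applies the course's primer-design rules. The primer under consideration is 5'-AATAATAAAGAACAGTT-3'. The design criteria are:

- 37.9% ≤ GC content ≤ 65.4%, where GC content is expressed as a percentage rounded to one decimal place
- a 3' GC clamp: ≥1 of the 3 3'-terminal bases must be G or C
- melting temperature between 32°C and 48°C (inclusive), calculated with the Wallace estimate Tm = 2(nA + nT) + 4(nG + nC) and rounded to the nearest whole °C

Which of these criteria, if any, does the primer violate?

Fails: GC content.

Base counts: A=10, T=4, G=2, C=1 (length 17).
GC content: GC 3/17 = 17.6%, outside 37.9–65.4% ✗
GC clamp: 3' end GTT has 1 G/C ✓
Tm: Tm = 2·14 + 4·3 = 40°C ✓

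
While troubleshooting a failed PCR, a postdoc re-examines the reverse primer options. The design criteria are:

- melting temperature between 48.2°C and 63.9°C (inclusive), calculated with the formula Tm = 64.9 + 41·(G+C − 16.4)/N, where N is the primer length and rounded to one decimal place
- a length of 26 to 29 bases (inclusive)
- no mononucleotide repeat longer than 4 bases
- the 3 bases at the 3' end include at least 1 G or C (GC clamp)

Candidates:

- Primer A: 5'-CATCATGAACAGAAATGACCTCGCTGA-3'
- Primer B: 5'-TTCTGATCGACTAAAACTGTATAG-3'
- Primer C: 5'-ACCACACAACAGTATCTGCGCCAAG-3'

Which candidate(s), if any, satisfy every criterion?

Primer A (27 nt, A=10 T=5 G=5 C=7): Tm = 64.9 + 41·(12 − 16.4)/27 = 58.2°C ✓; length 27 ✓; longest run = 3 ✓; 3' end TGA has 1 G/C ✓ — passes.
Primer B (24 nt, A=8 T=8 G=4 C=4): Tm = 64.9 + 41·(8 − 16.4)/24 = 50.6°C ✓; length 24, outside 26–29 ✗; longest run = 4 ✓; 3' end TAG has 1 G/C ✓ — fails.
Primer C (25 nt, A=9 T=3 G=4 C=9): Tm = 64.9 + 41·(13 − 16.4)/25 = 59.3°C ✓; length 25, outside 26–29 ✗; longest run = 2 ✓; 3' end AAG has 1 G/C ✓ — fails.

Primer A only.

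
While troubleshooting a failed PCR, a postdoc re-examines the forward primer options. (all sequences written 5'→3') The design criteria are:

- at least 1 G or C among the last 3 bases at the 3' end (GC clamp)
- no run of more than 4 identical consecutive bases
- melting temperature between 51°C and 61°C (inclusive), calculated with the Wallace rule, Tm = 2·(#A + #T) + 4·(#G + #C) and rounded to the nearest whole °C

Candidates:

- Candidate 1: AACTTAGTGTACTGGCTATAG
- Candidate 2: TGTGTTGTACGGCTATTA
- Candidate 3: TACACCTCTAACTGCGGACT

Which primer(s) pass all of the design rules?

Candidate 1 and Candidate 3.

Candidate 1 (21 nt, A=6 T=7 G=5 C=3): 3' end TAG has 1 G/C ✓; longest run = 2 ✓; Tm = 2·13 + 4·8 = 58°C ✓ — passes.
Candidate 2 (18 nt, A=3 T=8 G=5 C=2): 3' end TTA has 0 G/C, need ≥1 ✗; longest run = 2 ✓; Tm = 2·11 + 4·7 = 50°C, outside 51–61°C ✗ — fails.
Candidate 3 (20 nt, A=5 T=5 G=3 C=7): 3' end ACT has 1 G/C ✓; longest run = 2 ✓; Tm = 2·10 + 4·10 = 60°C ✓ — passes.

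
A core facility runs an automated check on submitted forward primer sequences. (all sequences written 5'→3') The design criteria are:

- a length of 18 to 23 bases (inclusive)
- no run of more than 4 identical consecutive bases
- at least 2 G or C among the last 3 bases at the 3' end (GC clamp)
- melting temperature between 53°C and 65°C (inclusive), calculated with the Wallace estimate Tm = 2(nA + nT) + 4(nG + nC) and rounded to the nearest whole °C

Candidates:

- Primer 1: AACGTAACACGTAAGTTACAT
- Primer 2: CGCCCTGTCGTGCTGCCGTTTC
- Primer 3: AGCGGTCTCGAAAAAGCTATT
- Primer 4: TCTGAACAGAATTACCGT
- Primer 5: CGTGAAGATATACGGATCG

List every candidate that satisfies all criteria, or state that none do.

Primer 5 only.

Primer 1 (21 nt, A=9 T=5 G=3 C=4): length 21 ✓; longest run = 2 ✓; 3' end CAT has 1 G/C, need ≥2 ✗; Tm = 2·14 + 4·7 = 56°C ✓ — fails.
Primer 2 (22 nt, A=0 T=7 G=6 C=9): length 22 ✓; longest run = 3 ✓; 3' end TTC has 1 G/C, need ≥2 ✗; Tm = 2·7 + 4·15 = 74°C, outside 53–65°C ✗ — fails.
Primer 3 (21 nt, A=7 T=5 G=5 C=4): length 21 ✓; longest run = 5, exceeds 4 ✗; 3' end ATT has 0 G/C, need ≥2 ✗; Tm = 2·12 + 4·9 = 60°C ✓ — fails.
Primer 4 (18 nt, A=6 T=5 G=3 C=4): length 18 ✓; longest run = 2 ✓; 3' end CGT has 2 G/C ✓; Tm = 2·11 + 4·7 = 50°C, outside 53–65°C ✗ — fails.
Primer 5 (19 nt, A=6 T=4 G=6 C=3): length 19 ✓; longest run = 2 ✓; 3' end TCG has 2 G/C ✓; Tm = 2·10 + 4·9 = 56°C ✓ — passes.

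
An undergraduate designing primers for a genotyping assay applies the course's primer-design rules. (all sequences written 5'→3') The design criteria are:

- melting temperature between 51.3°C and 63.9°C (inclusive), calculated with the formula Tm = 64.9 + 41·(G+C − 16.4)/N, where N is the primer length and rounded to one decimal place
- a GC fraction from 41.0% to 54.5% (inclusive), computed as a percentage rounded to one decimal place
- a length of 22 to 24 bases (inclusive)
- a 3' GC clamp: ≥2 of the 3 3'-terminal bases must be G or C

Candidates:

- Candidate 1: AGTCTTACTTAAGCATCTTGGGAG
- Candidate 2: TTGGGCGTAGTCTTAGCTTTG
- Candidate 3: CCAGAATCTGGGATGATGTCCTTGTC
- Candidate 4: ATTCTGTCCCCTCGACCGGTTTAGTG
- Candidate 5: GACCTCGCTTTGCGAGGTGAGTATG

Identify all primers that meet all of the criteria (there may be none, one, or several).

Candidate 1 only.

Candidate 1 (24 nt, A=6 T=8 G=6 C=4): Tm = 64.9 + 41·(10 − 16.4)/24 = 54.0°C ✓; GC 10/24 = 41.7% ✓; length 24 ✓; 3' end GAG has 2 G/C ✓ — passes.
Candidate 2 (21 nt, A=2 T=9 G=7 C=3): Tm = 64.9 + 41·(10 − 16.4)/21 = 52.4°C ✓; GC 10/21 = 47.6% ✓; length 21, outside 22–24 ✗; 3' end TTG has 1 G/C, need ≥2 ✗ — fails.
Candidate 3 (26 nt, A=5 T=8 G=7 C=6): Tm = 64.9 + 41·(13 − 16.4)/26 = 59.5°C ✓; GC 13/26 = 50.0% ✓; length 26, outside 22–24 ✗; 3' end GTC has 2 G/C ✓ — fails.
Candidate 4 (26 nt, A=3 T=9 G=6 C=8): Tm = 64.9 + 41·(14 − 16.4)/26 = 61.1°C ✓; GC 14/26 = 53.8% ✓; length 26, outside 22–24 ✗; 3' end GTG has 2 G/C ✓ — fails.
Candidate 5 (25 nt, A=4 T=7 G=9 C=5): Tm = 64.9 + 41·(14 − 16.4)/25 = 61.0°C ✓; GC 14/25 = 56.0%, outside 41.0–54.5% ✗; length 25, outside 22–24 ✗; 3' end ATG has 1 G/C, need ≥2 ✗ — fails.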